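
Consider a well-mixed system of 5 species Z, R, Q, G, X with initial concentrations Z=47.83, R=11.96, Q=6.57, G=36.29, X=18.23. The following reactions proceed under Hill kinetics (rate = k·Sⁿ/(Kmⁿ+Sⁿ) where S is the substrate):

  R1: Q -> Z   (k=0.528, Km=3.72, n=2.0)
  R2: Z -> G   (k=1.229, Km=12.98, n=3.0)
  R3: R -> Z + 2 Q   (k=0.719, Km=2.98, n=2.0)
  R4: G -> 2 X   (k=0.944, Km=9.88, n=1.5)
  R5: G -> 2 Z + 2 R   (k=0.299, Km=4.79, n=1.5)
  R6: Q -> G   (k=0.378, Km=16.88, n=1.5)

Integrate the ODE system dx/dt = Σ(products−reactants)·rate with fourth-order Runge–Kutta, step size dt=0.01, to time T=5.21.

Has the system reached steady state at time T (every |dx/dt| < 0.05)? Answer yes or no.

RK4 with dt=0.01: 521 steps to T=5.21. Trajectory (selected grid times):
t=0.00: Z=47.83 R=11.96 Q=6.57 G=36.29 X=18.23
t=0.58: Z=48.09 R=11.90 Q=7.07 G=36.39 X=19.19
t=1.16: Z=48.36 R=11.84 Q=7.57 G=36.49 X=20.15
t=1.74: Z=48.63 R=11.78 Q=8.05 G=36.60 X=21.11
t=2.32: Z=48.91 R=11.72 Q=8.52 G=36.71 X=22.07
t=2.89: Z=49.19 R=11.66 Q=8.98 G=36.82 X=23.01
t=3.47: Z=49.47 R=11.60 Q=9.43 G=36.94 X=23.98
t=4.05: Z=49.76 R=11.54 Q=9.88 G=37.05 X=24.94
t=4.63: Z=50.05 R=11.48 Q=10.33 G=37.18 X=25.90
t=5.21: Z=50.35 R=11.42 Q=10.76 G=37.30 X=26.86
Rates at T: R1=0.4716, R2=1.2083, R3=0.6732, R4=0.8308, R5=0.2858, R6=0.1275
dx/dt at T (Σ net stoichiometry × rate): Z=+0.5082, R=-0.1015, Q=+0.7471, G=+0.2192, X=+1.6615
Largest |dx/dt| is |+1.6615| (X) ≥ 0.05 → not steady.

Steady state at T: no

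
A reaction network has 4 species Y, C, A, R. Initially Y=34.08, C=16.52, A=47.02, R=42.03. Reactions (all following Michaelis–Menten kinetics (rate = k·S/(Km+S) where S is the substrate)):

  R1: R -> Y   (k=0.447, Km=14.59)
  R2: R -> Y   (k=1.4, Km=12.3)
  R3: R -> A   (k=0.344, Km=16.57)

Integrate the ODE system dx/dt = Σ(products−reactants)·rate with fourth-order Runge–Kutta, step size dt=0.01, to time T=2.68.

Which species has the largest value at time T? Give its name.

RK4 with dt=0.01: 268 steps to T=2.68. Trajectory (selected grid times):
t=0.00: Y=34.08 C=16.52 A=47.02 R=42.03
t=0.30: Y=34.50 C=16.52 A=47.09 R=41.53
t=0.60: Y=34.93 C=16.52 A=47.17 R=41.04
t=0.89: Y=35.33 C=16.52 A=47.24 R=40.56
t=1.19: Y=35.75 C=16.52 A=47.31 R=40.06
t=1.49: Y=36.17 C=16.52 A=47.38 R=39.57
t=1.79: Y=36.59 C=16.52 A=47.46 R=39.08
t=2.08: Y=36.99 C=16.52 A=47.53 R=38.61
t=2.38: Y=37.41 C=16.52 A=47.60 R=38.12
t=2.68: Y=37.82 C=16.52 A=47.67 R=37.64
At T=2.68: Y=37.82 C=16.52 A=47.67 R=37.64; the largest is A.

Dominant species at T: A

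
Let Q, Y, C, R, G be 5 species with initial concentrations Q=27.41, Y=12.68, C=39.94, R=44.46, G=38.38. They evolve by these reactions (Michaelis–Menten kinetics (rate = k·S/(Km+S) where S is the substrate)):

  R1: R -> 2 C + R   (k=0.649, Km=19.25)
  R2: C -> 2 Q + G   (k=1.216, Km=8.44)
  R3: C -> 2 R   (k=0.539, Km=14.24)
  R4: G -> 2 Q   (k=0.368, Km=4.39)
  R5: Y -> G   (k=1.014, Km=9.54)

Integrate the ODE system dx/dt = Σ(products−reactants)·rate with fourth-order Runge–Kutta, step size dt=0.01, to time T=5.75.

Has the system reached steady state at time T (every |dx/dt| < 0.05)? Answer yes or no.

RK4 with dt=0.01: 575 steps to T=5.75. Trajectory (selected grid times):
t=0.00: Q=27.41 Y=12.68 C=39.94 R=44.46 G=38.38
t=0.64: Q=29.12 Y=12.31 C=39.62 R=44.97 G=39.18
t=1.28: Q=30.82 Y=11.95 C=39.31 R=45.48 G=39.97
t=1.92: Q=32.53 Y=11.59 C=39.00 R=45.98 G=40.76
t=2.56: Q=34.23 Y=11.24 C=38.70 R=46.49 G=41.54
t=3.19: Q=35.91 Y=10.89 C=38.40 R=46.98 G=42.30
t=3.83: Q=37.61 Y=10.55 C=38.10 R=47.48 G=43.07
t=4.47: Q=39.31 Y=10.21 C=37.81 R=47.99 G=43.83
t=5.11: Q=41.01 Y=9.88 C=37.51 R=48.49 G=44.58
t=5.75: Q=42.71 Y=9.55 C=37.23 R=48.99 G=45.33
Rates at T: R1=0.4659, R2=0.9913, R3=0.3899, R4=0.3355, R5=0.5073
dx/dt at T (Σ net stoichiometry × rate): Q=+2.6535, Y=-0.5073, C=-0.4493, R=+0.7797, G=+1.1631
Largest |dx/dt| is |+2.6535| (Q) ≥ 0.05 → not steady.

Steady state at T: no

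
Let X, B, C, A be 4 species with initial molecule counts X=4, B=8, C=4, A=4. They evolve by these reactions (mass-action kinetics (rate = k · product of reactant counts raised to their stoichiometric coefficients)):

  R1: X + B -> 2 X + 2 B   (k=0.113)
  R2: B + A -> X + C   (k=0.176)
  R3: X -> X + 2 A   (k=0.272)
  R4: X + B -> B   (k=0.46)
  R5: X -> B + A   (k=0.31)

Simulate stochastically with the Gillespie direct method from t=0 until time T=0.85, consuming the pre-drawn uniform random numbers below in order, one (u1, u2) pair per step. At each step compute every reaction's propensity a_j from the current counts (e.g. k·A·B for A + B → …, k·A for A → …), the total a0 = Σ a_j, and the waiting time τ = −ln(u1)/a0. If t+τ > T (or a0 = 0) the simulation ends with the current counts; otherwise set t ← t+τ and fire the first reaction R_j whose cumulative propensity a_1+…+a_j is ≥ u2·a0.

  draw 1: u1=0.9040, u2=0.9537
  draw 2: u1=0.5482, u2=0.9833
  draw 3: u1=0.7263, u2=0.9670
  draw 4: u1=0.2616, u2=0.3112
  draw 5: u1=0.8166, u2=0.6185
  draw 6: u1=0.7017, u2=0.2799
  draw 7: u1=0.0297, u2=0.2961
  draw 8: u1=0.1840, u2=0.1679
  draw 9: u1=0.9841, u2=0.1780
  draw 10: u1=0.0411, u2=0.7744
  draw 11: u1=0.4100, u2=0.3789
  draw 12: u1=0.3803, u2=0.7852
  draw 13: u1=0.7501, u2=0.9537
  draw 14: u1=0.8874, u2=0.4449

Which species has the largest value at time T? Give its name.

Dominant species at T: C

t=0.000: X=4 B=8 C=4 A=4
Draw 1: a1=3.616, a2=5.632, a3=1.088, a4=14.720, a5=1.240, a0=26.296; τ=−ln(0.9040)/26.296=0.004 → t=0.004; u2·a0=0.9537·26.296=25.078; a1+…+a4=25.056 < 25.078 ≤ a1+…+a5=26.296 → R5 fires; X=3 B=9 C=4 A=5
Draw 2: a1=3.051, a2=7.920, a3=0.816, a4=12.420, a5=0.930, a0=25.137; τ=−ln(0.5482)/25.137=0.024 → t=0.028; u2·a0=0.9833·25.137=24.717; a1+…+a4=24.207 < 24.717 ≤ a1+…+a5=25.137 → R5 fires; X=2 B=10 C=4 A=6
Draw 3: a1=2.260, a2=10.560, a3=0.544, a4=9.200, a5=0.620, a0=23.184; τ=−ln(0.7263)/23.184=0.014 → t=0.042; u2·a0=0.9670·23.184=22.419; a1+…+a3=13.364 < 22.419 ≤ a1+…+a4=22.564 → R4 fires; X=1 B=10 C=4 A=6
Draw 4: a1=1.130, a2=10.560, a3=0.272, a4=4.600, a5=0.310, a0=16.872; τ=−ln(0.2616)/16.872=0.079 → t=0.121; u2·a0=0.3112·16.872=5.251; a1=1.130 < 5.251 ≤ a1+a2=11.690 → R2 fires; X=2 B=9 C=5 A=5
Draw 5: a1=2.034, a2=7.920, a3=0.544, a4=8.280, a5=0.620, a0=19.398; τ=−ln(0.8166)/19.398=0.010 → t=0.131; u2·a0=0.6185·19.398=11.998; a1+…+a3=10.498 < 11.998 ≤ a1+…+a4=18.778 → R4 fires; X=1 B=9 C=5 A=5
Draw 6: a1=1.017, a2=7.920, a3=0.272, a4=4.140, a5=0.310, a0=13.659; τ=−ln(0.7017)/13.659=0.026 → t=0.157; u2·a0=0.2799·13.659=3.823; a1=1.017 < 3.823 ≤ a1+a2=8.937 → R2 fires; X=2 B=8 C=6 A=4
Draw 7: a1=1.808, a2=5.632, a3=0.544, a4=7.360, a5=0.620, a0=15.964; τ=−ln(0.0297)/15.964=0.220 → t=0.378; u2·a0=0.2961·15.964=4.727; a1=1.808 < 4.727 ≤ a1+a2=7.440 → R2 fires; X=3 B=7 C=7 A=3
Draw 8: a1=2.373, a2=3.696, a3=0.816, a4=9.660, a5=0.930, a0=17.475; τ=−ln(0.1840)/17.475=0.097 → t=0.475; u2·a0=0.1679·17.475=2.934; a1=2.373 < 2.934 ≤ a1+a2=6.069 → R2 fires; X=4 B=6 C=8 A=2
Draw 9: a1=2.712, a2=2.112, a3=1.088, a4=11.040, a5=1.240, a0=18.192; τ=−ln(0.9841)/18.192=0.001 → t=0.475; u2·a0=0.1780·18.192=3.238; a1=2.712 < 3.238 ≤ a1+a2=4.824 → R2 fires; X=5 B=5 C=9 A=1
Draw 10: a1=2.825, a2=0.880, a3=1.360, a4=11.500, a5=1.550, a0=18.115; τ=−ln(0.0411)/18.115=0.176 → t=0.652; u2·a0=0.7744·18.115=14.028; a1+…+a3=5.065 < 14.028 ≤ a1+…+a4=16.565 → R4 fires; X=4 B=5 C=9 A=1
Draw 11: a1=2.260, a2=0.880, a3=1.088, a4=9.200, a5=1.240, a0=14.668; τ=−ln(0.4100)/14.668=0.061 → t=0.712; u2·a0=0.3789·14.668=5.558; a1+…+a3=4.228 < 5.558 ≤ a1+…+a4=13.428 → R4 fires; X=3 B=5 C=9 A=1
Draw 12: a1=1.695, a2=0.880, a3=0.816, a4=6.900, a5=0.930, a0=11.221; τ=−ln(0.3803)/11.221=0.086 → t=0.799; u2·a0=0.7852·11.221=8.811; a1+…+a3=3.391 < 8.811 ≤ a1+…+a4=10.291 → R4 fires; X=2 B=5 C=9 A=1
Draw 13: a1=1.130, a2=0.880, a3=0.544, a4=4.600, a5=0.620, a0=7.774; τ=−ln(0.7501)/7.774=0.037 → t=0.836; u2·a0=0.9537·7.774=7.414; a1+…+a4=7.154 < 7.414 ≤ a1+…+a5=7.774 → R5 fires; X=1 B=6 C=9 A=2
Draw 14: a1=0.678, a2=2.112, a3=0.272, a4=2.760, a5=0.310, a0=6.132; τ=−ln(0.8874)/6.132=0.019 → t=0.855 > T=0.85: stop.
At T=0.85: X=1 B=6 C=9 A=2; the largest is C.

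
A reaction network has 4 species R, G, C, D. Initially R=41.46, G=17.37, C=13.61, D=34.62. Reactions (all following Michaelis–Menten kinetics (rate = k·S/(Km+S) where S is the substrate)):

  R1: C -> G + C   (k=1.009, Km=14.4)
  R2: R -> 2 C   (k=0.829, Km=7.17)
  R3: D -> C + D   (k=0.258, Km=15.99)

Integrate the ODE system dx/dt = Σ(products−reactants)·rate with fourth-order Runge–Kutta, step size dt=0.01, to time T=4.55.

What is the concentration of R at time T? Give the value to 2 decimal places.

RK4 with dt=0.01: 455 steps to T=4.55. Trajectory (selected grid times):
t=0.00: R=41.46 G=17.37 C=13.61 D=34.62
t=0.51: R=41.10 G=17.62 C=14.42 D=34.62
t=1.01: R=40.75 G=17.88 C=15.21 D=34.62
t=1.52: R=40.39 G=18.15 C=16.02 D=34.62
t=2.02: R=40.04 G=18.42 C=16.81 D=34.62
t=2.53: R=39.68 G=18.70 C=17.62 D=34.62
t=3.03: R=39.33 G=18.98 C=18.41 D=34.62
t=3.54: R=38.97 G=19.27 C=19.22 D=34.62
t=4.04: R=38.62 G=19.56 C=20.00 D=34.62
t=4.55: R=38.26 G=19.86 C=20.81 D=34.62
Read off R at T=4.55: 38.26

R at T = 38.26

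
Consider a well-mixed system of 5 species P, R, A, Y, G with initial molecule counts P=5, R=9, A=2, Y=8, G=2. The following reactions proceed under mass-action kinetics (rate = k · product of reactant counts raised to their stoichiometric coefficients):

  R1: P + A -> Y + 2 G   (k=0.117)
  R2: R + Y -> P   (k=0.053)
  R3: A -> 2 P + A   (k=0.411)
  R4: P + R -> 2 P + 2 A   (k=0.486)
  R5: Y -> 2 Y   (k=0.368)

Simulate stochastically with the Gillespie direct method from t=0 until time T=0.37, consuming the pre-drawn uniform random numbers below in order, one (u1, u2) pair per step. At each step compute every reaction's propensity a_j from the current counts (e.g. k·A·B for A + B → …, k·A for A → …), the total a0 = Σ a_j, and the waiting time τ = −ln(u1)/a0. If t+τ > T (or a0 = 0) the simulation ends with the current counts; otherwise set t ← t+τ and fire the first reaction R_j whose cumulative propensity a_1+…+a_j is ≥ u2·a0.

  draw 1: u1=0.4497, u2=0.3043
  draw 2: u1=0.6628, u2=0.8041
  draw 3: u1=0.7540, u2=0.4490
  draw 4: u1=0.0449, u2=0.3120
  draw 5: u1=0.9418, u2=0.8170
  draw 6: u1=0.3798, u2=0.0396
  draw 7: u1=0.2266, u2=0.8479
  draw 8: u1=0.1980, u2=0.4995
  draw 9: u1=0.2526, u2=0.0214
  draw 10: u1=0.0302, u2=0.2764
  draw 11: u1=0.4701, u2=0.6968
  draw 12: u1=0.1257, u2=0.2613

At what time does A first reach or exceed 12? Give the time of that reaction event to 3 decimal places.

t=0.000: P=5 R=9 A=2 Y=8 G=2
Draw 1: a1=1.170, a2=3.816, a3=0.822, a4=21.870, a5=2.944, a0=30.622; τ=−ln(0.4497)/30.622=0.026 → t=0.026; u2·a0=0.3043·30.622=9.318; a1+…+a3=5.808 < 9.318 ≤ a1+…+a4=27.678 → R4 fires; P=6 R=8 A=4 Y=8 G=2
Draw 2: a1=2.808, a2=3.392, a3=1.644, a4=23.328, a5=2.944, a0=34.116; τ=−ln(0.6628)/34.116=0.012 → t=0.038; u2·a0=0.8041·34.116=27.433; a1+…+a3=7.844 < 27.433 ≤ a1+…+a4=31.172 → R4 fires; P=7 R=7 A=6 Y=8 G=2
Draw 3: a1=4.914, a2=2.968, a3=2.466, a4=23.814, a5=2.944, a0=37.106; τ=−ln(0.7540)/37.106=0.008 → t=0.046; u2·a0=0.4490·37.106=16.661; a1+…+a3=10.348 < 16.661 ≤ a1+…+a4=34.162 → R4 fires; P=8 R=6 A=8 Y=8 G=2
Draw 4: a1=7.488, a2=2.544, a3=3.288, a4=23.328, a5=2.944, a0=39.592; τ=−ln(0.0449)/39.592=0.078 → t=0.124; u2·a0=0.3120·39.592=12.353; a1+a2=10.032 < 12.353 ≤ a1+…+a3=13.320 → R3 fires; P=10 R=6 A=8 Y=8 G=2
Draw 5: a1=9.360, a2=2.544, a3=3.288, a4=29.160, a5=2.944, a0=47.296; τ=−ln(0.9418)/47.296=0.001 → t=0.125; u2·a0=0.8170·47.296=38.641; a1+…+a3=15.192 < 38.641 ≤ a1+…+a4=44.352 → R4 fires; P=11 R=5 A=10 Y=8 G=2
Draw 6: a1=12.870, a2=2.120, a3=4.110, a4=26.730, a5=2.944, a0=48.774; τ=−ln(0.3798)/48.774=0.020 → t=0.145; u2·a0=0.0396·48.774=1.931 ≤ a1=12.870 → R1 fires; P=10 R=5 A=9 Y=9 G=4
Draw 7: a1=10.530, a2=2.385, a3=3.699, a4=24.300, a5=3.312, a0=44.226; τ=−ln(0.2266)/44.226=0.034 → t=0.179; u2·a0=0.8479·44.226=37.499; a1+…+a3=16.614 < 37.499 ≤ a1+…+a4=40.914 → R4 fires; P=11 R=4 A=11 Y=9 G=4
Draw 8: a1=14.157, a2=1.908, a3=4.521, a4=21.384, a5=3.312, a0=45.282; τ=−ln(0.1980)/45.282=0.036 → t=0.215; u2·a0=0.4995·45.282=22.618; a1+…+a3=20.586 < 22.618 ≤ a1+…+a4=41.970 → R4 fires; P=12 R=3 A=13 Y=9 G=4
Draw 9: a1=18.252, a2=1.431, a3=5.343, a4=17.496, a5=3.312, a0=45.834; τ=−ln(0.2526)/45.834=0.030 → t=0.245; u2·a0=0.0214·45.834=0.981 ≤ a1=18.252 → R1 fires; P=11 R=3 A=12 Y=10 G=6
Draw 10: a1=15.444, a2=1.590, a3=4.932, a4=16.038, a5=3.680, a0=41.684; τ=−ln(0.0302)/41.684=0.084 → t=0.329; u2·a0=0.2764·41.684=11.521 ≤ a1=15.444 → R1 fires; P=10 R=3 A=11 Y=11 G=8
Draw 11: a1=12.870, a2=1.749, a3=4.521, a4=14.580, a5=4.048, a0=37.768; τ=−ln(0.4701)/37.768=0.020 → t=0.349; u2·a0=0.6968·37.768=26.317; a1+…+a3=19.140 < 26.317 ≤ a1+…+a4=33.720 → R4 fires; P=11 R=2 A=13 Y=11 G=8
Draw 12: a1=16.731, a2=1.166, a3=5.343, a4=10.692, a5=4.048, a0=37.980; τ=−ln(0.1257)/37.980=0.055 → t=0.403 > T=0.37: stop.
A first becomes ≥ 12 when it reaches 13 at the event at t=0.215.

Threshold first reached at t = 0.215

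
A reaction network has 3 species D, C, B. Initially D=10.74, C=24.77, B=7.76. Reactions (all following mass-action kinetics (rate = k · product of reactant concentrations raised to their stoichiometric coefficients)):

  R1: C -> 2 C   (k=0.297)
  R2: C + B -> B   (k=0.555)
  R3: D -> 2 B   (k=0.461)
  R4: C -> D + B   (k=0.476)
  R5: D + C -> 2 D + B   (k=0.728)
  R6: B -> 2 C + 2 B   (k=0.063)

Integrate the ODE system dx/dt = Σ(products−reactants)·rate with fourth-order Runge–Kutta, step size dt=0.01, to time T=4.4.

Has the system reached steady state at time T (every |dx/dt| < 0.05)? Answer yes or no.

Steady state at T: no

RK4 with dt=0.01: 440 steps to T=4.4. Trajectory (selected grid times):
t=0.00: D=10.74 C=24.77 B=7.76
t=0.49: D=21.75 C=0.12 B=34.82
t=0.98: D=18.24 C=0.15 B=46.07
t=1.47: D=15.43 C=0.17 B=56.21
t=1.96: D=13.12 C=0.18 B=65.43
t=2.44: D=11.26 C=0.19 B=73.74
t=2.93: D=9.66 C=0.20 B=81.62
t=3.42: D=8.31 C=0.20 B=88.98
t=3.91: D=7.18 C=0.21 B=95.94
t=4.40: D=6.21 C=0.21 B=102.57
Rates at T: R1=0.0623, R2=11.9314, R3=2.8634, R4=0.0998, R5=0.9478, R6=6.4616
dx/dt at T (Σ net stoichiometry × rate): D=-1.8158, C=+0.0066, B=+13.2360
Largest |dx/dt| is |+13.2360| (B) ≥ 0.05 → not steady.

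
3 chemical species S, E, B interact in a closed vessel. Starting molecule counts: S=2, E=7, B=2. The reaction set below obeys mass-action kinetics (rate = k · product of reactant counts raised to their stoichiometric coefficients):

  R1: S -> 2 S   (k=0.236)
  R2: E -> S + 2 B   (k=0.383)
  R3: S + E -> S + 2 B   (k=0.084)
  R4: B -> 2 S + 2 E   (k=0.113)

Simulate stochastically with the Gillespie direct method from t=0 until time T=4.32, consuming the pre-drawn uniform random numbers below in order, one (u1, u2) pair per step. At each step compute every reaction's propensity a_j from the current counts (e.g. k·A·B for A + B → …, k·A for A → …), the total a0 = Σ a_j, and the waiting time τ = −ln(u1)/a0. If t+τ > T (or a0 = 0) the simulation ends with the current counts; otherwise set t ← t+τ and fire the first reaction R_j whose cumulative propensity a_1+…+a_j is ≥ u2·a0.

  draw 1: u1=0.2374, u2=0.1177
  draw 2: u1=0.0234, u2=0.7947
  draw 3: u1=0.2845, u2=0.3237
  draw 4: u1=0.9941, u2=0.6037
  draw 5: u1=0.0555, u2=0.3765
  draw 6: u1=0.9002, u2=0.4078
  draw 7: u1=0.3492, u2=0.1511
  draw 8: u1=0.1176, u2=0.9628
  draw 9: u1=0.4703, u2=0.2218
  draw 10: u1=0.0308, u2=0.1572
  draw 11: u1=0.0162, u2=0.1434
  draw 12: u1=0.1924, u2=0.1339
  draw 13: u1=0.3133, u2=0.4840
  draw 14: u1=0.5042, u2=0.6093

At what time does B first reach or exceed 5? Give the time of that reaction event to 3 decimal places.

t=0.000: S=2 E=7 B=2
Draw 1: a1=0.472, a2=2.681, a3=1.176, a4=0.226, a0=4.555; τ=−ln(0.2374)/4.555=0.316 → t=0.316; u2·a0=0.1177·4.555=0.536; a1=0.472 < 0.536 ≤ a1+a2=3.153 → R2 fires; S=3 E=6 B=4
Draw 2: a1=0.708, a2=2.298, a3=1.512, a4=0.452, a0=4.970; τ=−ln(0.0234)/4.970=0.756 → t=1.071; u2·a0=0.7947·4.970=3.950; a1+a2=3.006 < 3.950 ≤ a1+…+a3=4.518 → R3 fires; S=3 E=5 B=6
Draw 3: a1=0.708, a2=1.915, a3=1.260, a4=0.678, a0=4.561; τ=−ln(0.2845)/4.561=0.276 → t=1.347; u2·a0=0.3237·4.561=1.476; a1=0.708 < 1.476 ≤ a1+a2=2.623 → R2 fires; S=4 E=4 B=8
Draw 4: a1=0.944, a2=1.532, a3=1.344, a4=0.904, a0=4.724; τ=−ln(0.9941)/4.724=0.001 → t=1.348; u2·a0=0.6037·4.724=2.852; a1+a2=2.476 < 2.852 ≤ a1+…+a3=3.820 → R3 fires; S=4 E=3 B=10
Draw 5: a1=0.944, a2=1.149, a3=1.008, a4=1.130, a0=4.231; τ=−ln(0.0555)/4.231=0.683 → t=2.031; u2·a0=0.3765·4.231=1.593; a1=0.944 < 1.593 ≤ a1+a2=2.093 → R2 fires; S=5 E=2 B=12
Draw 6: a1=1.180, a2=0.766, a3=0.840, a4=1.356, a0=4.142; τ=−ln(0.9002)/4.142=0.025 → t=2.057; u2·a0=0.4078·4.142=1.689; a1=1.180 < 1.689 ≤ a1+a2=1.946 → R2 fires; S=6 E=1 B=14
Draw 7: a1=1.416, a2=0.383, a3=0.504, a4=1.582, a0=3.885; τ=−ln(0.3492)/3.885=0.271 → t=2.328; u2·a0=0.1511·3.885=0.587 ≤ a1=1.416 → R1 fires; S=7 E=1 B=14
Draw 8: a1=1.652, a2=0.383, a3=0.588, a4=1.582, a0=4.205; τ=−ln(0.1176)/4.205=0.509 → t=2.837; u2·a0=0.9628·4.205=4.049; a1+…+a3=2.623 < 4.049 ≤ a1+…+a4=4.205 → R4 fires; S=9 E=3 B=13
Draw 9: a1=2.124, a2=1.149, a3=2.268, a4=1.469, a0=7.010; τ=−ln(0.4703)/7.010=0.108 → t=2.944; u2·a0=0.2218·7.010=1.555 ≤ a1=2.124 → R1 fires; S=10 E=3 B=13
Draw 10: a1=2.360, a2=1.149, a3=2.520, a4=1.469, a0=7.498; τ=−ln(0.0308)/7.498=0.464 → t=3.408; u2·a0=0.1572·7.498=1.179 ≤ a1=2.360 → R1 fires; S=11 E=3 B=13
Draw 11: a1=2.596, a2=1.149, a3=2.772, a4=1.469, a0=7.986; τ=−ln(0.0162)/7.986=0.516 → t=3.925; u2·a0=0.1434·7.986=1.145 ≤ a1=2.596 → R1 fires; S=12 E=3 B=13
Draw 12: a1=2.832, a2=1.149, a3=3.024, a4=1.469, a0=8.474; τ=−ln(0.1924)/8.474=0.194 → t=4.119; u2·a0=0.1339·8.474=1.135 ≤ a1=2.832 → R1 fires; S=13 E=3 B=13
Draw 13: a1=3.068, a2=1.149, a3=3.276, a4=1.469, a0=8.962; τ=−ln(0.3133)/8.962=0.130 → t=4.249; u2·a0=0.4840·8.962=4.338; a1+a2=4.217 < 4.338 ≤ a1+…+a3=7.493 → R3 fires; S=13 E=2 B=15
Draw 14: a1=3.068, a2=0.766, a3=2.184, a4=1.695, a0=7.713; τ=−ln(0.5042)/7.713=0.089 → t=4.337 > T=4.32: stop.
B first becomes ≥ 5 when it reaches 6 at the event at t=1.071.

Threshold first reached at t = 1.071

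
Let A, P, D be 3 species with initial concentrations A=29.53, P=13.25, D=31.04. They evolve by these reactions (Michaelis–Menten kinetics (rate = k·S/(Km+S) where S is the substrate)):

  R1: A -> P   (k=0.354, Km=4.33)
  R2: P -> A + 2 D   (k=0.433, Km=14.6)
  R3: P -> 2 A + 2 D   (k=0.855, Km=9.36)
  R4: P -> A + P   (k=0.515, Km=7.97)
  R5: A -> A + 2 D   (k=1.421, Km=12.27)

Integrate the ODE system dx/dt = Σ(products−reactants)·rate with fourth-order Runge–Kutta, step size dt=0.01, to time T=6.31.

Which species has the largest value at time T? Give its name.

RK4 with dt=0.01: 631 steps to T=6.31. Trajectory (selected grid times):
t=0.00: A=29.53 P=13.25 D=31.04
t=0.70: A=30.38 P=12.97 D=33.44
t=1.40: A=31.22 P=12.70 D=35.84
t=2.10: A=32.05 P=12.44 D=38.24
t=2.80: A=32.87 P=12.18 D=40.64
t=3.51: A=33.69 P=11.92 D=43.07
t=4.21: A=34.48 P=11.67 D=45.47
t=4.91: A=35.27 P=11.43 D=47.87
t=5.61: A=36.05 P=11.19 D=50.27
t=6.31: A=36.82 P=10.95 D=52.67
At T=6.31: A=36.82 P=10.95 D=52.67; the largest is D.

Dominant species at T: D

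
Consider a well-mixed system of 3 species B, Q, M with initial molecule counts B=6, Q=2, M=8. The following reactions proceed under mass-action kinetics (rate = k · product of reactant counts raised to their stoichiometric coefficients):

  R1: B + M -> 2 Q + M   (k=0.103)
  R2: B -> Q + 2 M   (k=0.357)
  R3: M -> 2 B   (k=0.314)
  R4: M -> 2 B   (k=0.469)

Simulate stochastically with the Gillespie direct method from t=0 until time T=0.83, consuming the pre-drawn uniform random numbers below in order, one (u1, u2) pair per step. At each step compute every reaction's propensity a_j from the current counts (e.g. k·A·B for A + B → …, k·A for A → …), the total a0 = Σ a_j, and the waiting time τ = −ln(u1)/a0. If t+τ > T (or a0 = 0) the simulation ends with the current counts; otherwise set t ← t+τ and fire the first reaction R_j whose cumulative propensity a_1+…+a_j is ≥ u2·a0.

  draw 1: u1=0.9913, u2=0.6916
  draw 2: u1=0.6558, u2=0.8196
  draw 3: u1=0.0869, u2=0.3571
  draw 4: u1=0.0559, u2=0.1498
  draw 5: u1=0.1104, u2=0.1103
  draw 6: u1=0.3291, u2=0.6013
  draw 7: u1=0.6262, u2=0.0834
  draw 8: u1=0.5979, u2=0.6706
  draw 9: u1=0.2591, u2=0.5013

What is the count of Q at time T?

t=0.000: B=6 Q=2 M=8
Draw 1: a1=4.944, a2=2.142, a3=2.512, a4=3.752, a0=13.350; τ=−ln(0.9913)/13.350=0.001 → t=0.001; u2·a0=0.6916·13.350=9.233; a1+a2=7.086 < 9.233 ≤ a1+…+a3=9.598 → R3 fires; B=8 Q=2 M=7
Draw 2: a1=5.768, a2=2.856, a3=2.198, a4=3.283, a0=14.105; τ=−ln(0.6558)/14.105=0.030 → t=0.031; u2·a0=0.8196·14.105=11.560; a1+…+a3=10.822 < 11.560 ≤ a1+…+a4=14.105 → R4 fires; B=10 Q=2 M=6
Draw 3: a1=6.180, a2=3.570, a3=1.884, a4=2.814, a0=14.448; τ=−ln(0.0869)/14.448=0.169 → t=0.200; u2·a0=0.3571·14.448=5.159 ≤ a1=6.180 → R1 fires; B=9 Q=4 M=6
Draw 4: a1=5.562, a2=3.213, a3=1.884, a4=2.814, a0=13.473; τ=−ln(0.0559)/13.473=0.214 → t=0.414; u2·a0=0.1498·13.473=2.018 ≤ a1=5.562 → R1 fires; B=8 Q=6 M=6
Draw 5: a1=4.944, a2=2.856, a3=1.884, a4=2.814, a0=12.498; τ=−ln(0.1104)/12.498=0.176 → t=0.590; u2·a0=0.1103·12.498=1.379 ≤ a1=4.944 → R1 fires; B=7 Q=8 M=6
Draw 6: a1=4.326, a2=2.499, a3=1.884, a4=2.814, a0=11.523; τ=−ln(0.3291)/11.523=0.096 → t=0.686; u2·a0=0.6013·11.523=6.929; a1+a2=6.825 < 6.929 ≤ a1+…+a3=8.709 → R3 fires; B=9 Q=8 M=5
Draw 7: a1=4.635, a2=3.213, a3=1.570, a4=2.345, a0=11.763; τ=−ln(0.6262)/11.763=0.040 → t=0.726; u2·a0=0.0834·11.763=0.981 ≤ a1=4.635 → R1 fires; B=8 Q=10 M=5
Draw 8: a1=4.120, a2=2.856, a3=1.570, a4=2.345, a0=10.891; τ=−ln(0.5979)/10.891=0.047 → t=0.774; u2·a0=0.6706·10.891=7.304; a1+a2=6.976 < 7.304 ≤ a1+…+a3=8.546 → R3 fires; B=10 Q=10 M=4
Draw 9: a1=4.120, a2=3.570, a3=1.256, a4=1.876, a0=10.822; τ=−ln(0.2591)/10.822=0.125 → t=0.898 > T=0.83: stop.
Read off Q at T=0.83: 10

Q at T = 10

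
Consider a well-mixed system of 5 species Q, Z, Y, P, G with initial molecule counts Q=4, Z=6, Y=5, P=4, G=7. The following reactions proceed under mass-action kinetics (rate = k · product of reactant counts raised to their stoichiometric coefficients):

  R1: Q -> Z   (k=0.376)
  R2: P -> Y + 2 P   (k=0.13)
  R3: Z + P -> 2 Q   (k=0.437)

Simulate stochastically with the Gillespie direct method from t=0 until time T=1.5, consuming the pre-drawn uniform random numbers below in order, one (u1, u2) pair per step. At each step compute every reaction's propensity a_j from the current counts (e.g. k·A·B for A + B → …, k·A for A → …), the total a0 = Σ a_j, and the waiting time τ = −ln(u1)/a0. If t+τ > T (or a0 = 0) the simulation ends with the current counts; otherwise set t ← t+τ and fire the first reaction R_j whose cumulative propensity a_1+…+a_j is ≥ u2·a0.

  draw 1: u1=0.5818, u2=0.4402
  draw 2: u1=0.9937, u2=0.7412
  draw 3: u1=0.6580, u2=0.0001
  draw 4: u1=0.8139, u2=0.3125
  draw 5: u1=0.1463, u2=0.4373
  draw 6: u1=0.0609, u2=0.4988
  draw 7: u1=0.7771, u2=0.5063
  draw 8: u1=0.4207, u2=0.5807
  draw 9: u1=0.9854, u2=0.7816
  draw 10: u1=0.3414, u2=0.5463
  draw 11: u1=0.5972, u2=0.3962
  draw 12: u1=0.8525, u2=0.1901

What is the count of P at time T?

t=0.000: Q=4 Z=6 Y=5 P=4 G=7
Draw 1: a1=1.504, a2=0.520, a3=10.488, a0=12.512; τ=−ln(0.5818)/12.512=0.043 → t=0.043; u2·a0=0.4402·12.512=5.508; a1+a2=2.024 < 5.508 ≤ a1+…+a3=12.512 → R3 fires; Q=6 Z=5 Y=5 P=3 G=7
Draw 2: a1=2.256, a2=0.390, a3=6.555, a0=9.201; τ=−ln(0.9937)/9.201=0.001 → t=0.044; u2·a0=0.7412·9.201=6.820; a1+a2=2.646 < 6.820 ≤ a1+…+a3=9.201 → R3 fires; Q=8 Z=4 Y=5 P=2 G=7
Draw 3: a1=3.008, a2=0.260, a3=3.496, a0=6.764; τ=−ln(0.6580)/6.764=0.062 → t=0.106; u2·a0=0.0001·6.764=0.001 ≤ a1=3.008 → R1 fires; Q=7 Z=5 Y=5 P=2 G=7
Draw 4: a1=2.632, a2=0.260, a3=4.370, a0=7.262; τ=−ln(0.8139)/7.262=0.028 → t=0.134; u2·a0=0.3125·7.262=2.269 ≤ a1=2.632 → R1 fires; Q=6 Z=6 Y=5 P=2 G=7
Draw 5: a1=2.256, a2=0.260, a3=5.244, a0=7.760; τ=−ln(0.1463)/7.760=0.248 → t=0.382; u2·a0=0.4373·7.760=3.393; a1+a2=2.516 < 3.393 ≤ a1+…+a3=7.760 → R3 fires; Q=8 Z=5 Y=5 P=1 G=7
Draw 6: a1=3.008, a2=0.130, a3=2.185, a0=5.323; τ=−ln(0.0609)/5.323=0.526 → t=0.908; u2·a0=0.4988·5.323=2.655 ≤ a1=3.008 → R1 fires; Q=7 Z=6 Y=5 P=1 G=7
Draw 7: a1=2.632, a2=0.130, a3=2.622, a0=5.384; τ=−ln(0.7771)/5.384=0.047 → t=0.954; u2·a0=0.5063·5.384=2.726; a1=2.632 < 2.726 ≤ a1+a2=2.762 → R2 fires; Q=7 Z=6 Y=6 P=2 G=7
Draw 8: a1=2.632, a2=0.260, a3=5.244, a0=8.136; τ=−ln(0.4207)/8.136=0.106 → t=1.061; u2·a0=0.5807·8.136=4.725; a1+a2=2.892 < 4.725 ≤ a1+…+a3=8.136 → R3 fires; Q=9 Z=5 Y=6 P=1 G=7
Draw 9: a1=3.384, a2=0.130, a3=2.185, a0=5.699; τ=−ln(0.9854)/5.699=0.003 → t=1.063; u2·a0=0.7816·5.699=4.454; a1+a2=3.514 < 4.454 ≤ a1+…+a3=5.699 → R3 fires; Q=11 Z=4 Y=6 P=0 G=7
Draw 10: a1=4.136, a2=0.000, a3=0.000, a0=4.136; τ=−ln(0.3414)/4.136=0.260 → t=1.323; u2·a0=0.5463·4.136=2.259 ≤ a1=4.136 → R1 fires; Q=10 Z=5 Y=6 P=0 G=7
Draw 11: a1=3.760, a2=0.000, a3=0.000, a0=3.760; τ=−ln(0.5972)/3.760=0.137 → t=1.460; u2·a0=0.3962·3.760=1.490 ≤ a1=3.760 → R1 fires; Q=9 Z=6 Y=6 P=0 G=7
Draw 12: a1=3.384, a2=0.000, a3=0.000, a0=3.384; τ=−ln(0.8525)/3.384=0.047 → t=1.508 > T=1.5: stop.
Read off P at T=1.5: 0

P at T = 0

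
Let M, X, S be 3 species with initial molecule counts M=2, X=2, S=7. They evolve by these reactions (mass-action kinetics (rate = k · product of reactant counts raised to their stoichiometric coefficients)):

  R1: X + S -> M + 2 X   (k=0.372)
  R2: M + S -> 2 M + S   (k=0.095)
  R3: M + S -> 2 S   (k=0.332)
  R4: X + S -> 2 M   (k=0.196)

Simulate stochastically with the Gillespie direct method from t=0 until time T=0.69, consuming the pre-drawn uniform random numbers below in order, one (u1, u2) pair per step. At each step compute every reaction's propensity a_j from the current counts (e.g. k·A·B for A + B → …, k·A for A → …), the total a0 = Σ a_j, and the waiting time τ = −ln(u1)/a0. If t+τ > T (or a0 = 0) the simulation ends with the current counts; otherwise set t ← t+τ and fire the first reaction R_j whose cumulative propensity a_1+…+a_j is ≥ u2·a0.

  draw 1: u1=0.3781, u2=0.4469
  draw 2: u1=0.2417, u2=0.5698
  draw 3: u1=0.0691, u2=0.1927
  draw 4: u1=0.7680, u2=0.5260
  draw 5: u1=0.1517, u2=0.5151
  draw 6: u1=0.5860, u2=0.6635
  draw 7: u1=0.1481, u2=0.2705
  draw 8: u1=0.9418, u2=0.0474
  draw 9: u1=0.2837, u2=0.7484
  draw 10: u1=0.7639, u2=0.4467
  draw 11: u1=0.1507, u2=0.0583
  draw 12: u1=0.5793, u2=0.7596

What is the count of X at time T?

t=0.000: M=2 X=2 S=7
Draw 1: a1=5.208, a2=1.330, a3=4.648, a4=2.744, a0=13.930; τ=−ln(0.3781)/13.930=0.070 → t=0.070; u2·a0=0.4469·13.930=6.225; a1=5.208 < 6.225 ≤ a1+a2=6.538 → R2 fires; M=3 X=2 S=7
Draw 2: a1=5.208, a2=1.995, a3=6.972, a4=2.744, a0=16.919; τ=−ln(0.2417)/16.919=0.084 → t=0.154; u2·a0=0.5698·16.919=9.640; a1+a2=7.203 < 9.640 ≤ a1+…+a3=14.175 → R3 fires; M=2 X=2 S=8
Draw 3: a1=5.952, a2=1.520, a3=5.312, a4=3.136, a0=15.920; τ=−ln(0.0691)/15.920=0.168 → t=0.322; u2·a0=0.1927·15.920=3.068 ≤ a1=5.952 → R1 fires; M=3 X=3 S=7
Draw 4: a1=7.812, a2=1.995, a3=6.972, a4=4.116, a0=20.895; τ=−ln(0.7680)/20.895=0.013 → t=0.334; u2·a0=0.5260·20.895=10.991; a1+a2=9.807 < 10.991 ≤ a1+…+a3=16.779 → R3 fires; M=2 X=3 S=8
Draw 5: a1=8.928, a2=1.520, a3=5.312, a4=4.704, a0=20.464; τ=−ln(0.1517)/20.464=0.092 → t=0.426; u2·a0=0.5151·20.464=10.541; a1+a2=10.448 < 10.541 ≤ a1+…+a3=15.760 → R3 fires; M=1 X=3 S=9
Draw 6: a1=10.044, a2=0.855, a3=2.988, a4=5.292, a0=19.179; τ=−ln(0.5860)/19.179=0.028 → t=0.454; u2·a0=0.6635·19.179=12.725; a1+a2=10.899 < 12.725 ≤ a1+…+a3=13.887 → R3 fires; M=0 X=3 S=10
Draw 7: a1=11.160, a2=0.000, a3=0.000, a4=5.880, a0=17.040; τ=−ln(0.1481)/17.040=0.112 → t=0.566; u2·a0=0.2705·17.040=4.609 ≤ a1=11.160 → R1 fires; M=1 X=4 S=9
Draw 8: a1=13.392, a2=0.855, a3=2.988, a4=7.056, a0=24.291; τ=−ln(0.9418)/24.291=0.002 → t=0.569; u2·a0=0.0474·24.291=1.151 ≤ a1=13.392 → R1 fires; M=2 X=5 S=8
Draw 9: a1=14.880, a2=1.520, a3=5.312, a4=7.840, a0=29.552; τ=−ln(0.2837)/29.552=0.043 → t=0.611; u2·a0=0.7484·29.552=22.117; a1+…+a3=21.712 < 22.117 ≤ a1+…+a4=29.552 → R4 fires; M=4 X=4 S=7
Draw 10: a1=10.416, a2=2.660, a3=9.296, a4=5.488, a0=27.860; τ=−ln(0.7639)/27.860=0.010 → t=0.621; u2·a0=0.4467·27.860=12.445; a1=10.416 < 12.445 ≤ a1+a2=13.076 → R2 fires; M=5 X=4 S=7
Draw 11: a1=10.416, a2=3.325, a3=11.620, a4=5.488, a0=30.849; τ=−ln(0.1507)/30.849=0.061 → t=0.682; u2·a0=0.0583·30.849=1.798 ≤ a1=10.416 → R1 fires; M=6 X=5 S=6
Draw 12: a1=11.160, a2=3.420, a3=11.952, a4=5.880, a0=32.412; τ=−ln(0.5793)/32.412=0.017 → t=0.699 > T=0.69: stop.
Read off X at T=0.69: 5

X at T = 5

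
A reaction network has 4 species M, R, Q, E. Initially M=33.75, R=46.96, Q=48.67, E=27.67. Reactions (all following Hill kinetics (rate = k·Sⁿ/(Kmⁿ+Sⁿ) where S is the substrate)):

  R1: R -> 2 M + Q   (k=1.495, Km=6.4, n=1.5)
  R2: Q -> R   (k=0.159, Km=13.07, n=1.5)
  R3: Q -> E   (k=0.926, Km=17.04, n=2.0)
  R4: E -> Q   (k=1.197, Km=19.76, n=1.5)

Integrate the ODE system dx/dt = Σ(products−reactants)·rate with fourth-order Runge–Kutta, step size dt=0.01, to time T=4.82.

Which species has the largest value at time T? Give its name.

RK4 with dt=0.01: 482 steps to T=4.82. Trajectory (selected grid times):
t=0.00: M=33.75 R=46.96 Q=48.67 E=27.67
t=0.54: M=35.29 R=46.27 Q=49.32 E=27.71
t=1.07: M=36.79 R=45.59 Q=49.96 E=27.76
t=1.61: M=38.33 R=44.90 Q=50.60 E=27.80
t=2.14: M=39.83 R=44.22 Q=51.23 E=27.84
t=2.68: M=41.36 R=43.53 Q=51.88 E=27.89
t=3.21: M=42.86 R=42.86 Q=52.51 E=27.94
t=3.75: M=44.38 R=42.17 Q=53.14 E=27.98
t=4.28: M=45.88 R=41.50 Q=53.77 E=28.03
t=4.82: M=47.40 R=40.81 Q=54.41 E=28.08
At T=4.82: M=47.40 R=40.81 Q=54.41 E=28.08; the largest is Q.

Dominant species at T: Q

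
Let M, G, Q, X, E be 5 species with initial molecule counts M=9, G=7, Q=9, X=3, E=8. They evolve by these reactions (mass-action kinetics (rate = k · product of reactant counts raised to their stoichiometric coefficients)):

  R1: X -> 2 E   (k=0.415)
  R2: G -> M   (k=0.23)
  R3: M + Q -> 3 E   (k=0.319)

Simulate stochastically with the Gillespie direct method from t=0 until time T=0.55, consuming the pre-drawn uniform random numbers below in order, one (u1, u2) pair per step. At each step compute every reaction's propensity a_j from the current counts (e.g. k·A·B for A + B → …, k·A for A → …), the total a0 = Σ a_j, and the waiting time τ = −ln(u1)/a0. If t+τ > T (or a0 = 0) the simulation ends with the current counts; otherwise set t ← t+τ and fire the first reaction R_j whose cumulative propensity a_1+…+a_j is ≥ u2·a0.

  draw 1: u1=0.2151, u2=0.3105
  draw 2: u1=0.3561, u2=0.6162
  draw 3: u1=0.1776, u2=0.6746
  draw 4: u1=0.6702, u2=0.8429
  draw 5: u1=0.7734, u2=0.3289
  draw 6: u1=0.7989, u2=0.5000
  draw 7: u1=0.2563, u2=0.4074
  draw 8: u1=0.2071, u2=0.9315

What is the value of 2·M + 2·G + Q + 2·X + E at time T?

Check how each reaction changes W = 2·M + 2·G + Q + 2·X + E (weight of products minus weight of reactants):
R1: X -> 2 E: (1·2) − (2·1) = 2 − 2 = 0
R2: G -> M: (2·1) − (2·1) = 2 − 2 = 0
R3: M + Q -> 3 E: (1·3) − (2·1 + 1·1) = 3 − 3 = 0
Every reaction leaves W unchanged, so W is conserved and no simulation is needed: W(T) = W(0) = 2·9 + 2·7 + 9 + 2·3 + 8 = 55

Value at T = 55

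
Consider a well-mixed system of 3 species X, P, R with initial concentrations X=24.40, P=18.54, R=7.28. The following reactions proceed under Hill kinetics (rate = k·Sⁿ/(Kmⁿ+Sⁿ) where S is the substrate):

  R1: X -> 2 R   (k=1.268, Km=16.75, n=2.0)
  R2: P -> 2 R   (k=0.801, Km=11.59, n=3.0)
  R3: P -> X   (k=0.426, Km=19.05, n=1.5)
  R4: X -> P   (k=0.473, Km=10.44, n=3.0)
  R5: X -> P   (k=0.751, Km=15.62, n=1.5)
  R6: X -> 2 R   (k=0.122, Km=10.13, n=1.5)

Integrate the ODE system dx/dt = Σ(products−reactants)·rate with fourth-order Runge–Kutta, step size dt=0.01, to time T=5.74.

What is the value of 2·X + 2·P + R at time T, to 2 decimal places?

Value at T = 93.16

Check how each reaction changes W = 2·X + 2·P + R (weight of products minus weight of reactants):
R1: X -> 2 R: (1·2) − (2·1) = 2 − 2 = 0
R2: P -> 2 R: (1·2) − (2·1) = 2 − 2 = 0
R3: P -> X: (2·1) − (2·1) = 2 − 2 = 0
R4: X -> P: (2·1) − (2·1) = 2 − 2 = 0
R5: X -> P: (2·1) − (2·1) = 2 − 2 = 0
R6: X -> 2 R: (1·2) − (2·1) = 2 − 2 = 0
Every reaction leaves W unchanged, so W is conserved and no simulation is needed: W(T) = W(0) = 2·24.40 + 2·18.54 + 7.28 = 93.16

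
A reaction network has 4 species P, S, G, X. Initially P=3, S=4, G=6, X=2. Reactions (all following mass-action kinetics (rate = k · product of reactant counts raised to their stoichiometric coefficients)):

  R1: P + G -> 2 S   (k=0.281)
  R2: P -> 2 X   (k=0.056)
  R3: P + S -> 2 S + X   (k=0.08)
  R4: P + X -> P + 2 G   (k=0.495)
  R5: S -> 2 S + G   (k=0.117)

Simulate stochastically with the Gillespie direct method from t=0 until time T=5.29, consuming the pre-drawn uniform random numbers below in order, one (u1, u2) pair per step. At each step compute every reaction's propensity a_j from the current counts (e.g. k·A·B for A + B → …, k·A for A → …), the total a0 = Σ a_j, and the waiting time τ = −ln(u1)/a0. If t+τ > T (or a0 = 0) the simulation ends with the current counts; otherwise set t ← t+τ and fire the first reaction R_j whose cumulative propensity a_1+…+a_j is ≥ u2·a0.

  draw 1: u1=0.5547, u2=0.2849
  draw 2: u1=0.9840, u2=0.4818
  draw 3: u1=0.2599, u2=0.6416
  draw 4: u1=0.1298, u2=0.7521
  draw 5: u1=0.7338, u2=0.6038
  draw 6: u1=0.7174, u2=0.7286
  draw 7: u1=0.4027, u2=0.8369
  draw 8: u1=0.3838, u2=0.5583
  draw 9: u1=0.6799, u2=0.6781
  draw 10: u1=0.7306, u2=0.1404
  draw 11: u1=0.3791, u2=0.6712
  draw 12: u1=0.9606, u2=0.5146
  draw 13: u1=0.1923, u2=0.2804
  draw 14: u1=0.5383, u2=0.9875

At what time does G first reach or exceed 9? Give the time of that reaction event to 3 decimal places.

t=0.000: P=3 S=4 G=6 X=2
Draw 1: a1=5.058, a2=0.168, a3=0.960, a4=2.970, a5=0.468, a0=9.624; τ=−ln(0.5547)/9.624=0.061 → t=0.061; u2·a0=0.2849·9.624=2.742 ≤ a1=5.058 → R1 fires; P=2 S=6 G=5 X=2
Draw 2: a1=2.810, a2=0.112, a3=0.960, a4=1.980, a5=0.702, a0=6.564; τ=−ln(0.9840)/6.564=0.002 → t=0.064; u2·a0=0.4818·6.564=3.163; a1+a2=2.922 < 3.163 ≤ a1+…+a3=3.882 → R3 fires; P=1 S=7 G=5 X=3
Draw 3: a1=1.405, a2=0.056, a3=0.560, a4=1.485, a5=0.819, a0=4.325; τ=−ln(0.2599)/4.325=0.312 → t=0.375; u2·a0=0.6416·4.325=2.775; a1+…+a3=2.021 < 2.775 ≤ a1+…+a4=3.506 → R4 fires; P=1 S=7 G=7 X=2
Draw 4: a1=1.967, a2=0.056, a3=0.560, a4=0.990, a5=0.819, a0=4.392; τ=−ln(0.1298)/4.392=0.465 → t=0.840; u2·a0=0.7521·4.392=3.303; a1+…+a3=2.583 < 3.303 ≤ a1+…+a4=3.573 → R4 fires; P=1 S=7 G=9 X=1
Draw 5: a1=2.529, a2=0.056, a3=0.560, a4=0.495, a5=0.819, a0=4.459; τ=−ln(0.7338)/4.459=0.069 → t=0.910; u2·a0=0.6038·4.459=2.692; a1+a2=2.585 < 2.692 ≤ a1+…+a3=3.145 → R3 fires; P=0 S=8 G=9 X=2
Draw 6: a1=0.000, a2=0.000, a3=0.000, a4=0.000, a5=0.936, a0=0.936; τ=−ln(0.7174)/0.936=0.355 → t=1.264; u2·a0=0.7286·0.936=0.682; a1+…+a4=0.000 < 0.682 ≤ a1+…+a5=0.936 → R5 fires; P=0 S=9 G=10 X=2
Draw 7: a1=0.000, a2=0.000, a3=0.000, a4=0.000, a5=1.053, a0=1.053; τ=−ln(0.4027)/1.053=0.864 → t=2.128; u2·a0=0.8369·1.053=0.881; a1+…+a4=0.000 < 0.881 ≤ a1+…+a5=1.053 → R5 fires; P=0 S=10 G=11 X=2
Draw 8: a1=0.000, a2=0.000, a3=0.000, a4=0.000, a5=1.170, a0=1.170; τ=−ln(0.3838)/1.170=0.818 → t=2.947; u2·a0=0.5583·1.170=0.653; a1+…+a4=0.000 < 0.653 ≤ a1+…+a5=1.170 → R5 fires; P=0 S=11 G=12 X=2
Draw 9: a1=0.000, a2=0.000, a3=0.000, a4=0.000, a5=1.287, a0=1.287; τ=−ln(0.6799)/1.287=0.300 → t=3.246; u2·a0=0.6781·1.287=0.873; a1+…+a4=0.000 < 0.873 ≤ a1+…+a5=1.287 → R5 fires; P=0 S=12 G=13 X=2
Draw 10: a1=0.000, a2=0.000, a3=0.000, a4=0.000, a5=1.404, a0=1.404; τ=−ln(0.7306)/1.404=0.224 → t=3.470; u2·a0=0.1404·1.404=0.197; a1+…+a4=0.000 < 0.197 ≤ a1+…+a5=1.404 → R5 fires; P=0 S=13 G=14 X=2
Draw 11: a1=0.000, a2=0.000, a3=0.000, a4=0.000, a5=1.521, a0=1.521; τ=−ln(0.3791)/1.521=0.638 → t=4.108; u2·a0=0.6712·1.521=1.021; a1+…+a4=0.000 < 1.021 ≤ a1+…+a5=1.521 → R5 fires; P=0 S=14 G=15 X=2
Draw 12: a1=0.000, a2=0.000, a3=0.000, a4=0.000, a5=1.638, a0=1.638; τ=−ln(0.9606)/1.638=0.025 → t=4.132; u2·a0=0.5146·1.638=0.843; a1+…+a4=0.000 < 0.843 ≤ a1+…+a5=1.638 → R5 fires; P=0 S=15 G=16 X=2
Draw 13: a1=0.000, a2=0.000, a3=0.000, a4=0.000, a5=1.755, a0=1.755; τ=−ln(0.1923)/1.755=0.939 → t=5.072; u2·a0=0.2804·1.755=0.492; a1+…+a4=0.000 < 0.492 ≤ a1+…+a5=1.755 → R5 fires; P=0 S=16 G=17 X=2
Draw 14: a1=0.000, a2=0.000, a3=0.000, a4=0.000, a5=1.872, a0=1.872; τ=−ln(0.5383)/1.872=0.331 → t=5.403 > T=5.29: stop.
G first becomes ≥ 9 when it reaches 9 at the event at t=0.840.

Threshold first reached at t = 0.840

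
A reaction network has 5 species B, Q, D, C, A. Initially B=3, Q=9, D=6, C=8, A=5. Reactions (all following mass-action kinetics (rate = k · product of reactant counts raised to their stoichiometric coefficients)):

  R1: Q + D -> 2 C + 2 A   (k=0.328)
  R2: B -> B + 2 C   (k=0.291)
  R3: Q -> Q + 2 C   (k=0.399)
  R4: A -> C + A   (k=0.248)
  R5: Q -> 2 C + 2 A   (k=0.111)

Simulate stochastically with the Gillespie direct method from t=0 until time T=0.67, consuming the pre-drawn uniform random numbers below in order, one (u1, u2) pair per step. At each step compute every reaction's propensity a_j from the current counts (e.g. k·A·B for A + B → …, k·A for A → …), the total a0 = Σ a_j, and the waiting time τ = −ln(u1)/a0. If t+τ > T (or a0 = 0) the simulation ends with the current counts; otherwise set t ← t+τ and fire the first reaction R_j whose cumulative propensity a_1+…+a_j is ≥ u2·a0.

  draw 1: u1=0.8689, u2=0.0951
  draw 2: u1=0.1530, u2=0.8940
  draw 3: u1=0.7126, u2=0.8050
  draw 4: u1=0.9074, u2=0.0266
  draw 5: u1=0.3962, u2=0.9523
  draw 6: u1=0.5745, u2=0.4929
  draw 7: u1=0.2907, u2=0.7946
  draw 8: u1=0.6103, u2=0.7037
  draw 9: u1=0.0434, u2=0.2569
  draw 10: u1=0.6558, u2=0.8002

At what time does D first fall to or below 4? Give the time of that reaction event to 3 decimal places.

Threshold first reached at t = 0.123

t=0.000: B=3 Q=9 D=6 C=8 A=5
Draw 1: a1=17.712, a2=0.873, a3=3.591, a4=1.240, a5=0.999, a0=24.415; τ=−ln(0.8689)/24.415=0.006 → t=0.006; u2·a0=0.0951·24.415=2.322 ≤ a1=17.712 → R1 fires; B=3 Q=8 D=5 C=10 A=7
Draw 2: a1=13.120, a2=0.873, a3=3.192, a4=1.736, a5=0.888, a0=19.809; τ=−ln(0.1530)/19.809=0.095 → t=0.101; u2·a0=0.8940·19.809=17.709; a1+…+a3=17.185 < 17.709 ≤ a1+…+a4=18.921 → R4 fires; B=3 Q=8 D=5 C=11 A=7
Draw 3: a1=13.120, a2=0.873, a3=3.192, a4=1.736, a5=0.888, a0=19.809; τ=−ln(0.7126)/19.809=0.017 → t=0.118; u2·a0=0.8050·19.809=15.946; a1+a2=13.993 < 15.946 ≤ a1+…+a3=17.185 → R3 fires; B=3 Q=8 D=5 C=13 A=7
Draw 4: a1=13.120, a2=0.873, a3=3.192, a4=1.736, a5=0.888, a0=19.809; τ=−ln(0.9074)/19.809=0.005 → t=0.123; u2·a0=0.0266·19.809=0.527 ≤ a1=13.120 → R1 fires; B=3 Q=7 D=4 C=15 A=9
Draw 5: a1=9.184, a2=0.873, a3=2.793, a4=2.232, a5=0.777, a0=15.859; τ=−ln(0.3962)/15.859=0.058 → t=0.181; u2·a0=0.9523·15.859=15.103; a1+…+a4=15.082 < 15.103 ≤ a1+…+a5=15.859 → R5 fires; B=3 Q=6 D=4 C=17 A=11
Draw 6: a1=7.872, a2=0.873, a3=2.394, a4=2.728, a5=0.666, a0=14.533; τ=−ln(0.5745)/14.533=0.038 → t=0.219; u2·a0=0.4929·14.533=7.163 ≤ a1=7.872 → R1 fires; B=3 Q=5 D=3 C=19 A=13
Draw 7: a1=4.920, a2=0.873, a3=1.995, a4=3.224, a5=0.555, a0=11.567; τ=−ln(0.2907)/11.567=0.107 → t=0.326; u2·a0=0.7946·11.567=9.191; a1+…+a3=7.788 < 9.191 ≤ a1+…+a4=11.012 → R4 fires; B=3 Q=5 D=3 C=20 A=13
Draw 8: a1=4.920, a2=0.873, a3=1.995, a4=3.224, a5=0.555, a0=11.567; τ=−ln(0.6103)/11.567=0.043 → t=0.369; u2·a0=0.7037·11.567=8.140; a1+…+a3=7.788 < 8.140 ≤ a1+…+a4=11.012 → R4 fires; B=3 Q=5 D=3 C=21 A=13
Draw 9: a1=4.920, a2=0.873, a3=1.995, a4=3.224, a5=0.555, a0=11.567; τ=−ln(0.0434)/11.567=0.271 → t=0.640; u2·a0=0.2569·11.567=2.972 ≤ a1=4.920 → R1 fires; B=3 Q=4 D=2 C=23 A=15
Draw 10: a1=2.624, a2=0.873, a3=1.596, a4=3.720, a5=0.444, a0=9.257; τ=−ln(0.6558)/9.257=0.046 → t=0.685 > T=0.67: stop.
D first becomes ≤ 4 when it reaches 4 at the event at t=0.123.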